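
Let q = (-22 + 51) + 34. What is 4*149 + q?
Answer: 659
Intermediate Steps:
q = 63 (q = 29 + 34 = 63)
4*149 + q = 4*149 + 63 = 596 + 63 = 659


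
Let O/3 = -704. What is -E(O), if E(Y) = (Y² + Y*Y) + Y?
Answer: -8918976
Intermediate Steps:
O = -2112 (O = 3*(-704) = -2112)
E(Y) = Y + 2*Y² (E(Y) = (Y² + Y²) + Y = 2*Y² + Y = Y + 2*Y²)
-E(O) = -(-2112)*(1 + 2*(-2112)) = -(-2112)*(1 - 4224) = -(-2112)*(-4223) = -1*8918976 = -8918976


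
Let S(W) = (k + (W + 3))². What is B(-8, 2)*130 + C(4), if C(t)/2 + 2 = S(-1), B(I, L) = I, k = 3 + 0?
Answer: -994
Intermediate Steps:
k = 3
S(W) = (6 + W)² (S(W) = (3 + (W + 3))² = (3 + (3 + W))² = (6 + W)²)
C(t) = 46 (C(t) = -4 + 2*(6 - 1)² = -4 + 2*5² = -4 + 2*25 = -4 + 50 = 46)
B(-8, 2)*130 + C(4) = -8*130 + 46 = -1040 + 46 = -994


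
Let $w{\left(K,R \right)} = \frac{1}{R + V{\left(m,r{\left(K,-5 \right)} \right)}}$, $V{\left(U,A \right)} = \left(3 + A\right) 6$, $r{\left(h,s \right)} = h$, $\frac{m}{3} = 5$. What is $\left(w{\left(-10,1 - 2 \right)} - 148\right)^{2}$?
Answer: $\frac{40513225}{1849} \approx 21911.0$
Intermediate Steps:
$m = 15$ ($m = 3 \cdot 5 = 15$)
$V{\left(U,A \right)} = 18 + 6 A$
$w{\left(K,R \right)} = \frac{1}{18 + R + 6 K}$ ($w{\left(K,R \right)} = \frac{1}{R + \left(18 + 6 K\right)} = \frac{1}{18 + R + 6 K}$)
$\left(w{\left(-10,1 - 2 \right)} - 148\right)^{2} = \left(\frac{1}{18 + \left(1 - 2\right) + 6 \left(-10\right)} - 148\right)^{2} = \left(\frac{1}{18 - 1 - 60} - 148\right)^{2} = \left(\frac{1}{-43} - 148\right)^{2} = \left(- \frac{1}{43} - 148\right)^{2} = \left(- \frac{6365}{43}\right)^{2} = \frac{40513225}{1849}$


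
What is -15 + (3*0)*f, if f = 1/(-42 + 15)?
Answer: -15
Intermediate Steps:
f = -1/27 (f = 1/(-27) = -1/27 ≈ -0.037037)
-15 + (3*0)*f = -15 + (3*0)*(-1/27) = -15 + 0*(-1/27) = -15 + 0 = -15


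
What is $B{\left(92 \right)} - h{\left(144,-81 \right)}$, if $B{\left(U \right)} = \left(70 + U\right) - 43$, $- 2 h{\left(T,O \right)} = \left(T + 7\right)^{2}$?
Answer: $\frac{23039}{2} \approx 11520.0$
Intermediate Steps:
$h{\left(T,O \right)} = - \frac{\left(7 + T\right)^{2}}{2}$ ($h{\left(T,O \right)} = - \frac{\left(T + 7\right)^{2}}{2} = - \frac{\left(7 + T\right)^{2}}{2}$)
$B{\left(U \right)} = 27 + U$
$B{\left(92 \right)} - h{\left(144,-81 \right)} = \left(27 + 92\right) - - \frac{\left(7 + 144\right)^{2}}{2} = 119 - - \frac{151^{2}}{2} = 119 - \left(- \frac{1}{2}\right) 22801 = 119 - - \frac{22801}{2} = 119 + \frac{22801}{2} = \frac{23039}{2}$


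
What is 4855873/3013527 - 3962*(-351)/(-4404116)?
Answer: 781592294927/603269203506 ≈ 1.2956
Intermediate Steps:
4855873/3013527 - 3962*(-351)/(-4404116) = 4855873*(1/3013527) + 1390662*(-1/4404116) = 441443/273957 - 695331/2202058 = 781592294927/603269203506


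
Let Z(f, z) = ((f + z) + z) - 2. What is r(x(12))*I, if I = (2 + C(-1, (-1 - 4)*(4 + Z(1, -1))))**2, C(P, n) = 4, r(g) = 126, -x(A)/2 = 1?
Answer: 4536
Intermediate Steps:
x(A) = -2 (x(A) = -2*1 = -2)
Z(f, z) = -2 + f + 2*z (Z(f, z) = (f + 2*z) - 2 = -2 + f + 2*z)
I = 36 (I = (2 + 4)**2 = 6**2 = 36)
r(x(12))*I = 126*36 = 4536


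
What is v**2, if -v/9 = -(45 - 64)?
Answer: 29241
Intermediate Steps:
v = -171 (v = -(-9)*(45 - 64) = -(-9)*(-19) = -9*19 = -171)
v**2 = (-171)**2 = 29241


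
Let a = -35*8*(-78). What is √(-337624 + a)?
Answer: 2*I*√78946 ≈ 561.95*I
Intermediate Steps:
a = 21840 (a = -280*(-78) = 21840)
√(-337624 + a) = √(-337624 + 21840) = √(-315784) = 2*I*√78946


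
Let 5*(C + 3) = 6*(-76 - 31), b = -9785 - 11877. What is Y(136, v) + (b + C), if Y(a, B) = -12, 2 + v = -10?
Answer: -109027/5 ≈ -21805.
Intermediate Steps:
v = -12 (v = -2 - 10 = -12)
b = -21662
C = -657/5 (C = -3 + (6*(-76 - 31))/5 = -3 + (6*(-107))/5 = -3 + (⅕)*(-642) = -3 - 642/5 = -657/5 ≈ -131.40)
Y(136, v) + (b + C) = -12 + (-21662 - 657/5) = -12 - 108967/5 = -109027/5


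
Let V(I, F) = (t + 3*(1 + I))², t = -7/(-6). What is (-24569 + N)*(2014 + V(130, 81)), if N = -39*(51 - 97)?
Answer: -129036977975/36 ≈ -3.5844e+9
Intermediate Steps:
t = 7/6 (t = -7*(-⅙) = 7/6 ≈ 1.1667)
N = 1794 (N = -39*(-46) = 1794)
V(I, F) = (25/6 + 3*I)² (V(I, F) = (7/6 + 3*(1 + I))² = (7/6 + (3 + 3*I))² = (25/6 + 3*I)²)
(-24569 + N)*(2014 + V(130, 81)) = (-24569 + 1794)*(2014 + (25 + 18*130)²/36) = -22775*(2014 + (25 + 2340)²/36) = -22775*(2014 + (1/36)*2365²) = -22775*(2014 + (1/36)*5593225) = -22775*(2014 + 5593225/36) = -22775*5665729/36 = -129036977975/36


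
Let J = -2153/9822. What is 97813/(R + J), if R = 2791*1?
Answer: 960719286/27411049 ≈ 35.049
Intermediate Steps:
R = 2791
J = -2153/9822 (J = -2153*1/9822 = -2153/9822 ≈ -0.21920)
97813/(R + J) = 97813/(2791 - 2153/9822) = 97813/(27411049/9822) = 97813*(9822/27411049) = 960719286/27411049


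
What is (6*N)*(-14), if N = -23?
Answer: 1932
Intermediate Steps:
(6*N)*(-14) = (6*(-23))*(-14) = -138*(-14) = 1932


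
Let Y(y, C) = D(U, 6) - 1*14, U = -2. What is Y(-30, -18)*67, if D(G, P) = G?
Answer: -1072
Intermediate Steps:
Y(y, C) = -16 (Y(y, C) = -2 - 1*14 = -2 - 14 = -16)
Y(-30, -18)*67 = -16*67 = -1072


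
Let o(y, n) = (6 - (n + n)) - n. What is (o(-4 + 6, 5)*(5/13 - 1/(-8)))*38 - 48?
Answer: -11559/52 ≈ -222.29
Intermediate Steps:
o(y, n) = 6 - 3*n (o(y, n) = (6 - 2*n) - n = 6 - 3*n)
(o(-4 + 6, 5)*(5/13 - 1/(-8)))*38 - 48 = ((6 - 3*5)*(5/13 - 1/(-8)))*38 - 48 = ((6 - 15)*(5*(1/13) - 1*(-⅛)))*38 - 48 = -9*(5/13 + ⅛)*38 - 48 = -9*53/104*38 - 48 = -477/104*38 - 48 = -9063/52 - 48 = -11559/52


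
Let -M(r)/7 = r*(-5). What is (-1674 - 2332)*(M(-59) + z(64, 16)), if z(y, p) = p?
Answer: 8208294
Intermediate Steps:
M(r) = 35*r (M(r) = -7*r*(-5) = -(-35)*r = 35*r)
(-1674 - 2332)*(M(-59) + z(64, 16)) = (-1674 - 2332)*(35*(-59) + 16) = -4006*(-2065 + 16) = -4006*(-2049) = 8208294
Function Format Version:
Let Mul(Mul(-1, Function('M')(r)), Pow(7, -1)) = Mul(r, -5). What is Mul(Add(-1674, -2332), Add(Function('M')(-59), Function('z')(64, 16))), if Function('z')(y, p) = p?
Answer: 8208294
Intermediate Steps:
Function('M')(r) = Mul(35, r) (Function('M')(r) = Mul(-7, Mul(r, -5)) = Mul(-7, Mul(-5, r)) = Mul(35, r))
Mul(Add(-1674, -2332), Add(Function('M')(-59), Function('z')(64, 16))) = Mul(Add(-1674, -2332), Add(Mul(35, -59), 16)) = Mul(-4006, Add(-2065, 16)) = Mul(-4006, -2049) = 8208294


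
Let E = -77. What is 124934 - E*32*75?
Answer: 309734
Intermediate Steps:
124934 - E*32*75 = 124934 - (-77*32)*75 = 124934 - (-2464)*75 = 124934 - 1*(-184800) = 124934 + 184800 = 309734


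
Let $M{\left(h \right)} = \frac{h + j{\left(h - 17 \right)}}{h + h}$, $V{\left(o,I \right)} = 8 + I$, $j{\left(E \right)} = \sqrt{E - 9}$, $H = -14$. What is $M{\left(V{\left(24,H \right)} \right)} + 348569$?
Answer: $\frac{697139}{2} - \frac{i \sqrt{2}}{3} \approx 3.4857 \cdot 10^{5} - 0.4714 i$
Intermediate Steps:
$j{\left(E \right)} = \sqrt{-9 + E}$
$M{\left(h \right)} = \frac{h + \sqrt{-26 + h}}{2 h}$ ($M{\left(h \right)} = \frac{h + \sqrt{-9 + \left(h - 17\right)}}{h + h} = \frac{h + \sqrt{-9 + \left(-17 + h\right)}}{2 h} = \left(h + \sqrt{-26 + h}\right) \frac{1}{2 h} = \frac{h + \sqrt{-26 + h}}{2 h}$)
$M{\left(V{\left(24,H \right)} \right)} + 348569 = \frac{\left(8 - 14\right) + \sqrt{-26 + \left(8 - 14\right)}}{2 \left(8 - 14\right)} + 348569 = \frac{-6 + \sqrt{-26 - 6}}{2 \left(-6\right)} + 348569 = \frac{1}{2} \left(- \frac{1}{6}\right) \left(-6 + \sqrt{-32}\right) + 348569 = \frac{1}{2} \left(- \frac{1}{6}\right) \left(-6 + 4 i \sqrt{2}\right) + 348569 = \left(\frac{1}{2} - \frac{i \sqrt{2}}{3}\right) + 348569 = \frac{697139}{2} - \frac{i \sqrt{2}}{3}$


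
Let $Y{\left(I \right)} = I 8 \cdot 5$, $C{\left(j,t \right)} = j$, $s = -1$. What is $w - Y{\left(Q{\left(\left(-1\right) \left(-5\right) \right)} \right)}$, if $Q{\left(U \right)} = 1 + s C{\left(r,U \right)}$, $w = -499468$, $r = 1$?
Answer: $-499468$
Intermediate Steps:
$Q{\left(U \right)} = 0$ ($Q{\left(U \right)} = 1 - 1 = 0$)
$Y{\left(I \right)} = 40 I$ ($Y{\left(I \right)} = 8 I 5 = 40 I$)
$w - Y{\left(Q{\left(\left(-1\right) \left(-5\right) \right)} \right)} = -499468 - 40 \cdot 0 = -499468 - 0 = -499468 + 0 = -499468$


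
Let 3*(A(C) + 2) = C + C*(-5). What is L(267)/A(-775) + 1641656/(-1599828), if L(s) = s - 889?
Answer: -1008070339/618733479 ≈ -1.6292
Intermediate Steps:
A(C) = -2 - 4*C/3 (A(C) = -2 + (C + C*(-5))/3 = -2 + (C - 5*C)/3 = -2 + (-4*C)/3 = -2 - 4*C/3)
L(s) = -889 + s
L(267)/A(-775) + 1641656/(-1599828) = (-889 + 267)/(-2 - 4/3*(-775)) + 1641656/(-1599828) = -622/(-2 + 3100/3) + 1641656*(-1/1599828) = -622/3094/3 - 410414/399957 = -622*3/3094 - 410414/399957 = -933/1547 - 410414/399957 = -1008070339/618733479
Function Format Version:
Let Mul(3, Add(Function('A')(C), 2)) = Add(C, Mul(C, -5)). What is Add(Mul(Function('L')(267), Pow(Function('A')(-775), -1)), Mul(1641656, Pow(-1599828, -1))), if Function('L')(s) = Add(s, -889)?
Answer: Rational(-1008070339, 618733479) ≈ -1.6292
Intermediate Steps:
Function('A')(C) = Add(-2, Mul(Rational(-4, 3), C)) (Function('A')(C) = Add(-2, Mul(Rational(1, 3), Add(C, Mul(C, -5)))) = Add(-2, Mul(Rational(1, 3), Add(C, Mul(-5, C)))) = Add(-2, Mul(Rational(1, 3), Mul(-4, C))) = Add(-2, Mul(Rational(-4, 3), C)))
Function('L')(s) = Add(-889, s)
Add(Mul(Function('L')(267), Pow(Function('A')(-775), -1)), Mul(1641656, Pow(-1599828, -1))) = Add(Mul(Add(-889, 267), Pow(Add(-2, Mul(Rational(-4, 3), -775)), -1)), Mul(1641656, Pow(-1599828, -1))) = Add(Mul(-622, Pow(Add(-2, Rational(3100, 3)), -1)), Mul(1641656, Rational(-1, 1599828))) = Add(Mul(-622, Pow(Rational(3094, 3), -1)), Rational(-410414, 399957)) = Add(Mul(-622, Rational(3, 3094)), Rational(-410414, 399957)) = Add(Rational(-933, 1547), Rational(-410414, 399957)) = Rational(-1008070339, 618733479)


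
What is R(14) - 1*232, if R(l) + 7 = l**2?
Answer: -43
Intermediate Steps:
R(l) = -7 + l**2
R(14) - 1*232 = (-7 + 14**2) - 1*232 = (-7 + 196) - 232 = 189 - 232 = -43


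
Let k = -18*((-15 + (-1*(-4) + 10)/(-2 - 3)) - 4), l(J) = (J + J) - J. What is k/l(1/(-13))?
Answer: -25506/5 ≈ -5101.2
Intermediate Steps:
l(J) = J (l(J) = 2*J - J = J)
k = 1962/5 (k = -18*((-15 + (4 + 10)/(-5)) - 4) = -18*((-15 + 14*(-⅕)) - 4) = -18*((-15 - 14/5) - 4) = -18*(-89/5 - 4) = -18*(-109/5) = 1962/5 ≈ 392.40)
k/l(1/(-13)) = 1962/(5*(1/(-13))) = 1962/(5*(-1/13)) = (1962/5)*(-13) = -25506/5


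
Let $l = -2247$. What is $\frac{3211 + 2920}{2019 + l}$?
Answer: $- \frac{6131}{228} \approx -26.89$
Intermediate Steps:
$\frac{3211 + 2920}{2019 + l} = \frac{3211 + 2920}{2019 - 2247} = \frac{6131}{-228} = 6131 \left(- \frac{1}{228}\right) = - \frac{6131}{228}$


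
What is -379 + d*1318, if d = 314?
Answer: 413473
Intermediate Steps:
-379 + d*1318 = -379 + 314*1318 = -379 + 413852 = 413473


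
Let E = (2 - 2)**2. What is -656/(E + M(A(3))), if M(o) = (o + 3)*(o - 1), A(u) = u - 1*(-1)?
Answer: -656/21 ≈ -31.238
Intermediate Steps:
A(u) = 1 + u (A(u) = u + 1 = 1 + u)
E = 0 (E = 0**2 = 0)
M(o) = (-1 + o)*(3 + o) (M(o) = (3 + o)*(-1 + o) = (-1 + o)*(3 + o))
-656/(E + M(A(3))) = -656/(0 + (-3 + (1 + 3)**2 + 2*(1 + 3))) = -656/(0 + (-3 + 4**2 + 2*4)) = -656/(0 + (-3 + 16 + 8)) = -656/(0 + 21) = -656/21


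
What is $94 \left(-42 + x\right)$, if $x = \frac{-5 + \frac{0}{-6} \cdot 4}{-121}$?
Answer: $- \frac{477238}{121} \approx -3944.1$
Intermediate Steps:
$x = \frac{5}{121}$ ($x = \left(-5 + 0 \left(- \frac{1}{6}\right) 4\right) \left(- \frac{1}{121}\right) = \left(-5 + 0 \cdot 4\right) \left(- \frac{1}{121}\right) = \left(-5 + 0\right) \left(- \frac{1}{121}\right) = \left(-5\right) \left(- \frac{1}{121}\right) = \frac{5}{121} \approx 0.041322$)
$94 \left(-42 + x\right) = 94 \left(-42 + \frac{5}{121}\right) = 94 \left(- \frac{5077}{121}\right) = - \frac{477238}{121}$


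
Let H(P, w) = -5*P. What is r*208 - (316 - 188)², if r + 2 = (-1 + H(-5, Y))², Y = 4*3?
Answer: 103008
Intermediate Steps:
Y = 12
r = 574 (r = -2 + (-1 - 5*(-5))² = -2 + (-1 + 25)² = -2 + 24² = -2 + 576 = 574)
r*208 - (316 - 188)² = 574*208 - (316 - 188)² = 119392 - 1*128² = 119392 - 1*16384 = 119392 - 16384 = 103008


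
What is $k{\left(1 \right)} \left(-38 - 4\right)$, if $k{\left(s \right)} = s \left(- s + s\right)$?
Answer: $0$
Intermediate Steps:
$k{\left(s \right)} = 0$ ($k{\left(s \right)} = s 0 = 0$)
$k{\left(1 \right)} \left(-38 - 4\right) = 0 \left(-38 - 4\right) = 0 \left(-42\right) = 0$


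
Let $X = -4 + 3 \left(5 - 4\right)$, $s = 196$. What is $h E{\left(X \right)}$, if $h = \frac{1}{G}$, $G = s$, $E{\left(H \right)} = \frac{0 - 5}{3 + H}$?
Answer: $- \frac{5}{392} \approx -0.012755$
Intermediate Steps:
$X = -1$ ($X = -4 + 3 \cdot 1 = -4 + 3 = -1$)
$E{\left(H \right)} = - \frac{5}{3 + H}$
$G = 196$
$h = \frac{1}{196} \approx 0.005102$
$h E{\left(X \right)} = \frac{\left(-5\right) \frac{1}{3 - 1}}{196} = \frac{\left(-5\right) \frac{1}{2}}{196} = \frac{1}{196} \left(- \frac{5}{2}\right) = - \frac{5}{392}$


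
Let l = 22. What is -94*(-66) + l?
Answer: 6226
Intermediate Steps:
-94*(-66) + l = -94*(-66) + 22 = 6204 + 22 = 6226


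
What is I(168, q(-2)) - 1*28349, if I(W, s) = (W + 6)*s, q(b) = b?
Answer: -28697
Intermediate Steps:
I(W, s) = s*(6 + W) (I(W, s) = (6 + W)*s = s*(6 + W))
I(168, q(-2)) - 1*28349 = -2*(6 + 168) - 1*28349 = -2*174 - 28349 = -348 - 28349 = -28697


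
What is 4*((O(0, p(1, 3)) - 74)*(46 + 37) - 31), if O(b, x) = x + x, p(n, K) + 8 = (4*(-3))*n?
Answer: -37972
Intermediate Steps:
p(n, K) = -8 - 12*n (p(n, K) = -8 + (4*(-3))*n = -8 - 12*n)
O(b, x) = 2*x
4*((O(0, p(1, 3)) - 74)*(46 + 37) - 31) = 4*((2*(-8 - 12*1) - 74)*(46 + 37) - 31) = 4*((2*(-8 - 12) - 74)*83 - 31) = 4*((2*(-20) - 74)*83 - 31) = 4*((-40 - 74)*83 - 31) = 4*(-114*83 - 31) = 4*(-9462 - 31) = 4*(-9493) = -37972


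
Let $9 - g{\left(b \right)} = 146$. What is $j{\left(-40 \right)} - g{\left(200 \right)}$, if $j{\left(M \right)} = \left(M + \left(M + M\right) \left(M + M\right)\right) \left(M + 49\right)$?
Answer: $57377$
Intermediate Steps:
$g{\left(b \right)} = -137$ ($g{\left(b \right)} = 9 - 146 = -137$)
$j{\left(M \right)} = \left(49 + M\right) \left(M + 4 M^{2}\right)$ ($j{\left(M \right)} = \left(M + 2 M 2 M\right) \left(49 + M\right) = \left(M + 4 M^{2}\right) \left(49 + M\right) = \left(49 + M\right) \left(M + 4 M^{2}\right)$)
$j{\left(-40 \right)} - g{\left(200 \right)} = - 40 \left(49 + 4 \left(-40\right)^{2} + 197 \left(-40\right)\right) - -137 = - 40 \left(49 + 4 \cdot 1600 - 7880\right) + 137 = - 40 \left(49 + 6400 - 7880\right) + 137 = \left(-40\right) \left(-1431\right) + 137 = 57240 + 137 = 57377$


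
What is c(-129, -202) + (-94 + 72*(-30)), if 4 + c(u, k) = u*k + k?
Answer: 23598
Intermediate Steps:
c(u, k) = -4 + k + k*u (c(u, k) = -4 + (u*k + k) = -4 + (k*u + k) = -4 + (k + k*u) = -4 + k + k*u)
c(-129, -202) + (-94 + 72*(-30)) = (-4 - 202 - 202*(-129)) + (-94 + 72*(-30)) = (-4 - 202 + 26058) + (-94 - 2160) = 25852 - 2254 = 23598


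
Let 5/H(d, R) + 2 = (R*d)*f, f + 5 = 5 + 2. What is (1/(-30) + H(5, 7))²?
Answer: 1681/1040400 ≈ 0.0016157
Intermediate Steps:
f = 2 (f = -5 + (5 + 2) = -5 + 7 = 2)
H(d, R) = 5/(-2 + 2*R*d) (H(d, R) = 5/(-2 + (R*d)*2) = 5/(-2 + 2*R*d))
(1/(-30) + H(5, 7))² = (1/(-30) + 5/(2*(-1 + 7*5)))² = (-1/30 + 5/(2*(-1 + 35)))² = (-1/30 + (5/2)/34)² = (-1/30 + (5/2)*(1/34))² = (-1/30 + 5/68)² = (41/1020)² = 1681/1040400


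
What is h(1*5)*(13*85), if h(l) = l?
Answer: 5525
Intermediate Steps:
h(1*5)*(13*85) = (1*5)*(13*85) = 5*1105 = 5525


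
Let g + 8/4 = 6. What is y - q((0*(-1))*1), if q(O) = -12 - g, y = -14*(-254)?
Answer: 3572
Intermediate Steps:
g = 4 (g = -2 + 6 = 4)
y = 3556
q(O) = -16 (q(O) = -12 - 1*4 = -12 - 4 = -16)
y - q((0*(-1))*1) = 3556 - 1*(-16) = 3556 + 16 = 3572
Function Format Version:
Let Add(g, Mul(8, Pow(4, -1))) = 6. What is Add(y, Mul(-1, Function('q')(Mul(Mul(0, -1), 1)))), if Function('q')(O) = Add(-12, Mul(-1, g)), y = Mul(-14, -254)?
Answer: 3572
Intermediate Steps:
g = 4 (g = Add(-2, 6) = 4)
y = 3556
Function('q')(O) = -16 (Function('q')(O) = Add(-12, Mul(-1, 4)) = Add(-12, -4) = -16)
Add(y, Mul(-1, Function('q')(Mul(Mul(0, -1), 1)))) = Add(3556, Mul(-1, -16)) = Add(3556, 16) = 3572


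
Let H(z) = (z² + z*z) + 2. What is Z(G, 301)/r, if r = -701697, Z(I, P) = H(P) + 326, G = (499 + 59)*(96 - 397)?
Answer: -60510/233899 ≈ -0.25870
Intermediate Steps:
G = -167958 (G = 558*(-301) = -167958)
H(z) = 2 + 2*z² (H(z) = (z² + z²) + 2 = 2*z² + 2 = 2 + 2*z²)
Z(I, P) = 328 + 2*P² (Z(I, P) = (2 + 2*P²) + 326 = 328 + 2*P²)
Z(G, 301)/r = (328 + 2*301²)/(-701697) = (328 + 2*90601)*(-1/701697) = (328 + 181202)*(-1/701697) = 181530*(-1/701697) = -60510/233899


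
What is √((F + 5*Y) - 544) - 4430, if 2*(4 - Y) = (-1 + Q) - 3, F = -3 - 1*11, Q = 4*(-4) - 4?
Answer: -4430 + I*√478 ≈ -4430.0 + 21.863*I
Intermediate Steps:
Q = -20 (Q = -16 - 4 = -20)
F = -14 (F = -3 - 11 = -14)
Y = 16 (Y = 4 - ((-1 - 20) - 3)/2 = 4 - (-21 - 3)/2 = 4 - ½*(-24) = 4 + 12 = 16)
√((F + 5*Y) - 544) - 4430 = √((-14 + 5*16) - 544) - 4430 = √((-14 + 80) - 544) - 4430 = √(66 - 544) - 4430 = √(-478) - 4430 = I*√478 - 4430 = -4430 + I*√478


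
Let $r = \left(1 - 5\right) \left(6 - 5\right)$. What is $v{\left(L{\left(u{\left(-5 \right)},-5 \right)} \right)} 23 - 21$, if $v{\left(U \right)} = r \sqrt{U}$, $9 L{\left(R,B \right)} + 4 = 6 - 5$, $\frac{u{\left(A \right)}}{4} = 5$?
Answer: $-21 - \frac{92 i \sqrt{3}}{3} \approx -21.0 - 53.116 i$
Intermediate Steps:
$u{\left(A \right)} = 20$ ($u{\left(A \right)} = 4 \cdot 5 = 20$)
$L{\left(R,B \right)} = - \frac{1}{3}$ ($L{\left(R,B \right)} = - \frac{4}{9} + \frac{6 - 5}{9} = - \frac{4}{9} + \frac{1}{9} \cdot 1 = - \frac{4}{9} + \frac{1}{9} = - \frac{1}{3}$)
$r = -4$ ($r = \left(-4\right) 1 = -4$)
$v{\left(U \right)} = - 4 \sqrt{U}$
$v{\left(L{\left(u{\left(-5 \right)},-5 \right)} \right)} 23 - 21 = - 4 \sqrt{- \frac{1}{3}} \cdot 23 - 21 = - 4 \frac{i \sqrt{3}}{3} \cdot 23 - 21 = - \frac{4 i \sqrt{3}}{3} \cdot 23 - 21 = - \frac{92 i \sqrt{3}}{3} - 21 = -21 - \frac{92 i \sqrt{3}}{3}$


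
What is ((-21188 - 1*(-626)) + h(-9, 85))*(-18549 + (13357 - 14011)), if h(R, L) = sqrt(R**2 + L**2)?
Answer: 394852086 - 19203*sqrt(7306) ≈ 3.9321e+8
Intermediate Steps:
h(R, L) = sqrt(L**2 + R**2)
((-21188 - 1*(-626)) + h(-9, 85))*(-18549 + (13357 - 14011)) = ((-21188 - 1*(-626)) + sqrt(85**2 + (-9)**2))*(-18549 + (13357 - 14011)) = ((-21188 + 626) + sqrt(7225 + 81))*(-18549 - 654) = (-20562 + sqrt(7306))*(-19203) = 394852086 - 19203*sqrt(7306)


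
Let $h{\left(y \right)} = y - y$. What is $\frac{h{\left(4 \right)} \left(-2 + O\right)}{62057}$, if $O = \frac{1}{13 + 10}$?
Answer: $0$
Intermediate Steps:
$h{\left(y \right)} = 0$
$O = \frac{1}{23} \approx 0.043478$
$\frac{h{\left(4 \right)} \left(-2 + O\right)}{62057} = \frac{0 \left(-2 + \frac{1}{23}\right)}{62057} = 0 \left(- \frac{45}{23}\right) \frac{1}{62057} = 0 \cdot \frac{1}{62057} = 0$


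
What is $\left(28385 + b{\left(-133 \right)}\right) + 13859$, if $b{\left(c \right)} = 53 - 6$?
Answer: $42291$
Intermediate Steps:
$b{\left(c \right)} = 47$
$\left(28385 + b{\left(-133 \right)}\right) + 13859 = \left(28385 + 47\right) + 13859 = 28432 + 13859 = 42291$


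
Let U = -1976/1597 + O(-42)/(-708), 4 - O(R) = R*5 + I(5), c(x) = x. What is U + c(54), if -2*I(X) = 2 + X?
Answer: 39540099/753784 ≈ 52.455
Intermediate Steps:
I(X) = -1 - X/2 (I(X) = -(2 + X)/2 = -1 - X/2)
O(R) = 15/2 - 5*R (O(R) = 4 - (R*5 + (-1 - ½*5)) = 4 - (5*R + (-1 - 5/2)) = 4 - (5*R - 7/2) = 4 - (-7/2 + 5*R) = 4 + (7/2 - 5*R) = 15/2 - 5*R)
U = -1164237/753784 (U = -1976/1597 + (15/2 - 5*(-42))/(-708) = -1976*1/1597 + (15/2 + 210)*(-1/708) = -1976/1597 + (435/2)*(-1/708) = -1976/1597 - 145/472 = -1164237/753784 ≈ -1.5445)
U + c(54) = -1164237/753784 + 54 = 39540099/753784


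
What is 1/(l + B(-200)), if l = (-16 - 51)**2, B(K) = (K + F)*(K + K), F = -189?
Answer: 1/160089 ≈ 6.2465e-6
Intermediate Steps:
B(K) = 2*K*(-189 + K) (B(K) = (K - 189)*(K + K) = (-189 + K)*(2*K) = 2*K*(-189 + K))
l = 4489 (l = (-67)**2 = 4489)
1/(l + B(-200)) = 1/(4489 + 2*(-200)*(-189 - 200)) = 1/(4489 + 2*(-200)*(-389)) = 1/(4489 + 155600) = 1/160089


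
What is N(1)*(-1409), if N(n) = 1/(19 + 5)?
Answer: -1409/24 ≈ -58.708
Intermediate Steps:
N(n) = 1/24
N(1)*(-1409) = (1/24)*(-1409) = -1409/24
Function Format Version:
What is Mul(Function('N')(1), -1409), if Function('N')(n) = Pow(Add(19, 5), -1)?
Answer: Rational(-1409, 24) ≈ -58.708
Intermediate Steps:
Function('N')(n) = Rational(1, 24) (Function('N')(n) = Pow(24, -1) = Rational(1, 24))
Mul(Function('N')(1), -1409) = Mul(Rational(1, 24), -1409) = Rational(-1409, 24)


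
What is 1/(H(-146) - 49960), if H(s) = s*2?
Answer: -1/50252 ≈ -1.9900e-5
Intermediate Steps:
H(s) = 2*s
1/(H(-146) - 49960) = 1/(2*(-146) - 49960) = 1/(-292 - 49960) = 1/(-50252) = -1/50252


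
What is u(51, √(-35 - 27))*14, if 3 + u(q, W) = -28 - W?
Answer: -434 - 14*I*√62 ≈ -434.0 - 110.24*I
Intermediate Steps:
u(q, W) = -31 - W (u(q, W) = -3 + (-28 - W) = -31 - W)
u(51, √(-35 - 27))*14 = (-31 - √(-35 - 27))*14 = (-31 - √(-62))*14 = (-31 - I*√62)*14 = -434 - 14*I*√62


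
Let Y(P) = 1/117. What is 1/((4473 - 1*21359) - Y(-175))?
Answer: -117/1975663 ≈ -5.9221e-5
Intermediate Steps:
Y(P) = 1/117
1/((4473 - 1*21359) - Y(-175)) = 1/((4473 - 1*21359) - 1*1/117) = 1/((4473 - 21359) - 1/117) = 1/(-16886 - 1/117) = 1/(-1975663/117) = -117/1975663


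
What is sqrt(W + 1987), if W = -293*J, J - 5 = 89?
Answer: I*sqrt(25555) ≈ 159.86*I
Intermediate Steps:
J = 94 (J = 5 + 89 = 94)
W = -27542 (W = -293*94 = -27542)
sqrt(W + 1987) = sqrt(-27542 + 1987) = sqrt(-25555) = I*sqrt(25555)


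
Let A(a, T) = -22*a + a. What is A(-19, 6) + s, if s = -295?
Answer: 104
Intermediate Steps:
A(a, T) = -21*a
A(-19, 6) + s = -21*(-19) - 295 = 399 - 295 = 104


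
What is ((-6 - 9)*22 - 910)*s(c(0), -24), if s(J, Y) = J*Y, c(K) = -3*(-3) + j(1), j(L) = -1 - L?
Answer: 208320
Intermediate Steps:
c(K) = 7 (c(K) = -3*(-3) + (-1 - 1*1) = 9 + (-1 - 1) = 9 - 2 = 7)
((-6 - 9)*22 - 910)*s(c(0), -24) = ((-6 - 9)*22 - 910)*(7*(-24)) = (-15*22 - 910)*(-168) = (-330 - 910)*(-168) = -1240*(-168) = 208320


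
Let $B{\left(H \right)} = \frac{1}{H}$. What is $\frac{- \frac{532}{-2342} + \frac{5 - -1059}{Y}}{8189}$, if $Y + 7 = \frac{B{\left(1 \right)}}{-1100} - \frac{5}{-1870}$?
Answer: $- \frac{111312642}{6004427797} \approx -0.018538$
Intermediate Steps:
$Y = - \frac{11897}{1700}$ ($Y = -7 + \left(\frac{1}{1 \left(-1100\right)} - \frac{5}{-1870}\right) = -7 + \left(1 \left(- \frac{1}{1100}\right) - - \frac{1}{374}\right) = -7 + \left(- \frac{1}{1100} + \frac{1}{374}\right) = -7 + \frac{3}{1700} = - \frac{11897}{1700} \approx -6.9982$)
$\frac{- \frac{532}{-2342} + \frac{5 - -1059}{Y}}{8189} = \frac{- \frac{532}{-2342} + \frac{5 - -1059}{- \frac{11897}{1700}}}{8189} = \left(\left(-532\right) \left(- \frac{1}{2342}\right) + \left(5 + 1059\right) \left(- \frac{1700}{11897}\right)\right) \frac{1}{8189} = \left(\frac{266}{1171} + 1064 \left(- \frac{1700}{11897}\right)\right) \frac{1}{8189} = \left(\frac{266}{1171} - \frac{1808800}{11897}\right) \frac{1}{8189} = \left(- \frac{2114940198}{13931387}\right) \frac{1}{8189} = - \frac{111312642}{6004427797}$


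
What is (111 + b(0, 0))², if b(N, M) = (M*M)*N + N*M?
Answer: 12321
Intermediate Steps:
b(N, M) = M*N + N*M² (b(N, M) = M²*N + M*N = N*M² + M*N = M*N + N*M²)
(111 + b(0, 0))² = (111 + 0*0*(1 + 0))² = (111 + 0*0*1)² = (111 + 0)² = 111² = 12321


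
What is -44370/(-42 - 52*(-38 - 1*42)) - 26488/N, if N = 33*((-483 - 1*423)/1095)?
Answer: 30855115/32163 ≈ 959.34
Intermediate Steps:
N = -9966/365 (N = 33*((-483 - 423)*(1/1095)) = 33*(-906*1/1095) = 33*(-302/365) = -9966/365 ≈ -27.304)
-44370/(-42 - 52*(-38 - 1*42)) - 26488/N = -44370/(-42 - 52*(-38 - 1*42)) - 26488/(-9966/365) = -44370/(-42 - 52*(-38 - 42)) - 26488*(-365/9966) = -44370/(-42 - 52*(-80)) + 439460/453 = -44370/(-42 + 4160) + 439460/453 = -44370/4118 + 439460/453 = -44370*1/4118 + 439460/453 = -765/71 + 439460/453 = 30855115/32163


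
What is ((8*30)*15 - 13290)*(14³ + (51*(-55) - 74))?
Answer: 1308150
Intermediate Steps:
((8*30)*15 - 13290)*(14³ + (51*(-55) - 74)) = (240*15 - 13290)*(2744 + (-2805 - 74)) = (3600 - 13290)*(2744 - 2879) = -9690*(-135) = 1308150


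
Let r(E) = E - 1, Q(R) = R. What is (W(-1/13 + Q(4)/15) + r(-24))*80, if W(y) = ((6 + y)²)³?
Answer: 49450478924497398784/10996074253125 ≈ 4.4971e+6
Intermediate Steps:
r(E) = -1 + E
W(y) = (6 + y)⁶
(W(-1/13 + Q(4)/15) + r(-24))*80 = ((6 + (-1/13 + 4/15))⁶ + (-1 - 24))*80 = ((6 + (-1*1/13 + 4*(1/15)))⁶ - 25)*80 = ((6 + (-1/13 + 4/15))⁶ - 25)*80 = ((6 + 37/195)⁶ - 25)*80 = ((1207/195)⁶ - 25)*80 = (3092029442062728049/54980371265625 - 25)*80 = (3090654932781087424/54980371265625)*80 = 49450478924497398784/10996074253125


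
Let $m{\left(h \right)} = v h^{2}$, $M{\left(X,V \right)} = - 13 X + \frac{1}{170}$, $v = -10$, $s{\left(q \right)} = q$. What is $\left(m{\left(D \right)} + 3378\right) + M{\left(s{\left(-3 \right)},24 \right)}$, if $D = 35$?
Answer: $- \frac{1501609}{170} \approx -8833.0$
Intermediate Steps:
$M{\left(X,V \right)} = \frac{1}{170} - 13 X$ ($M{\left(X,V \right)} = - 13 X + \frac{1}{170} = \frac{1}{170} - 13 X$)
$m{\left(h \right)} = - 10 h^{2}$
$\left(m{\left(D \right)} + 3378\right) + M{\left(s{\left(-3 \right)},24 \right)} = \left(- 10 \cdot 35^{2} + 3378\right) + \left(\frac{1}{170} - -39\right) = \left(\left(-10\right) 1225 + 3378\right) + \left(\frac{1}{170} + 39\right) = \left(-12250 + 3378\right) + \frac{6631}{170} = -8872 + \frac{6631}{170} = - \frac{1501609}{170}$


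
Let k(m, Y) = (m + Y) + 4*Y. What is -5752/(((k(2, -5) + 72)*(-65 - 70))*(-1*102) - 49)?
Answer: -5752/674681 ≈ -0.0085255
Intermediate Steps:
k(m, Y) = m + 5*Y (k(m, Y) = (Y + m) + 4*Y = m + 5*Y)
-5752/(((k(2, -5) + 72)*(-65 - 70))*(-1*102) - 49) = -5752/((((2 + 5*(-5)) + 72)*(-65 - 70))*(-1*102) - 49) = -5752/((((2 - 25) + 72)*(-135))*(-102) - 49) = -5752/(((-23 + 72)*(-135))*(-102) - 49) = -5752/((49*(-135))*(-102) - 49) = -5752/(-6615*(-102) - 49) = -5752/(674730 - 49) = -5752/674681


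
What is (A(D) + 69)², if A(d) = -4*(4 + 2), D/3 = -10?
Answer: 2025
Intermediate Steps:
D = -30 (D = 3*(-10) = -30)
A(d) = -24 (A(d) = -4*6 = -24)
(A(D) + 69)² = (-24 + 69)² = 45² = 2025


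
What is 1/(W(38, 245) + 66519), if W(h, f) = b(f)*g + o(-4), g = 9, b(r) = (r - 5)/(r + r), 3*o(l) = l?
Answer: 147/9778745 ≈ 1.5033e-5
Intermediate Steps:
o(l) = l/3
b(r) = (-5 + r)/(2*r) (b(r) = (-5 + r)/((2*r)) = (-5 + r)*(1/(2*r)) = (-5 + r)/(2*r))
W(h, f) = -4/3 + 9*(-5 + f)/(2*f) (W(h, f) = ((-5 + f)/(2*f))*9 + (⅓)*(-4) = 9*(-5 + f)/(2*f) - 4/3 = -4/3 + 9*(-5 + f)/(2*f))
1/(W(38, 245) + 66519) = 1/((⅙)*(-135 + 19*245)/245 + 66519) = 1/((⅙)*(1/245)*(-135 + 4655) + 66519) = 1/((⅙)*(1/245)*4520 + 66519) = 1/(452/147 + 66519) = 1/(9778745/147) = 147/9778745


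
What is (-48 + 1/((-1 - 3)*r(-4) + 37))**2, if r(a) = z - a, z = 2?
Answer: 388129/169 ≈ 2296.6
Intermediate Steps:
r(a) = 2 - a
(-48 + 1/((-1 - 3)*r(-4) + 37))**2 = (-48 + 1/((-1 - 3)*(2 - 1*(-4)) + 37))**2 = (-48 + 1/(-4*(2 + 4) + 37))**2 = (-48 + 1/(-4*6 + 37))**2 = (-48 + 1/(-24 + 37))**2 = (-48 + 1/13)**2 = (-623/13)**2 = 388129/169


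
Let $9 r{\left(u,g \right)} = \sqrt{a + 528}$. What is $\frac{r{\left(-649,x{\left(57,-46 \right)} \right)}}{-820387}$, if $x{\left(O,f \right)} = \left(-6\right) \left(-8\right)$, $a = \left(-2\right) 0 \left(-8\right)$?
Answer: $- \frac{4 \sqrt{33}}{7383483} \approx -3.1121 \cdot 10^{-6}$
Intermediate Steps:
$a = 0$ ($a = 0 \left(-8\right) = 0$)
$x{\left(O,f \right)} = 48$
$r{\left(u,g \right)} = \frac{4 \sqrt{33}}{9}$ ($r{\left(u,g \right)} = \frac{\sqrt{0 + 528}}{9} = \frac{\sqrt{528}}{9} = \frac{4 \sqrt{33}}{9}$)
$\frac{r{\left(-649,x{\left(57,-46 \right)} \right)}}{-820387} = \frac{\frac{4}{9} \sqrt{33}}{-820387} = \frac{4 \sqrt{33}}{9} \left(- \frac{1}{820387}\right) = - \frac{4 \sqrt{33}}{7383483}$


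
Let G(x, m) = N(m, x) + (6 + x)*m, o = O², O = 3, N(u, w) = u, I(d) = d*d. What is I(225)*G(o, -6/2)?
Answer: -2430000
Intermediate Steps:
I(d) = d²
o = 9 (o = 3² = 9)
G(x, m) = m + m*(6 + x) (G(x, m) = m + (6 + x)*m = m + m*(6 + x))
I(225)*G(o, -6/2) = 225²*((-6/2)*(7 + 9)) = 50625*(-6*½*16) = 50625*(-3*16) = 50625*(-48) = -2430000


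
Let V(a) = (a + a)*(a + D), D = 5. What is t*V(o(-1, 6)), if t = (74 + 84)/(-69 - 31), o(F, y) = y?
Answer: -5214/25 ≈ -208.56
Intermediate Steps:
V(a) = 2*a*(5 + a) (V(a) = (a + a)*(a + 5) = (2*a)*(5 + a) = 2*a*(5 + a))
t = -79/50 (t = 158/(-100) = 158*(-1/100) = -79/50 ≈ -1.5800)
t*V(o(-1, 6)) = -79*6*(5 + 6)/25 = -79*6*11/25 = -79/50*132 = -5214/25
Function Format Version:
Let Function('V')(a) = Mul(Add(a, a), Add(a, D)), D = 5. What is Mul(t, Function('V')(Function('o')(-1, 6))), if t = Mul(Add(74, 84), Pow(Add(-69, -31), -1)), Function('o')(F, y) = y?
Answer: Rational(-5214, 25) ≈ -208.56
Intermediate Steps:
Function('V')(a) = Mul(2, a, Add(5, a)) (Function('V')(a) = Mul(Add(a, a), Add(a, 5)) = Mul(Mul(2, a), Add(5, a)) = Mul(2, a, Add(5, a)))
t = Rational(-79, 50) (t = Mul(158, Pow(-100, -1)) = Mul(158, Rational(-1, 100)) = Rational(-79, 50) ≈ -1.5800)
Mul(t, Function('V')(Function('o')(-1, 6))) = Mul(Rational(-79, 50), Mul(2, 6, Add(5, 6))) = Mul(Rational(-79, 50), Mul(2, 6, 11)) = Mul(Rational(-79, 50), 132) = Rational(-5214, 25)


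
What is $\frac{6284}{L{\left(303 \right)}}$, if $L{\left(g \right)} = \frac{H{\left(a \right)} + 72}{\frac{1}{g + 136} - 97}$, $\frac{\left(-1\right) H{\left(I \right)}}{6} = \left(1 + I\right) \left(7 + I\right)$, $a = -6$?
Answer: $- \frac{44597548}{7463} \approx -5975.8$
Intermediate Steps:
$H{\left(I \right)} = - 6 \left(1 + I\right) \left(7 + I\right)$
$L{\left(g \right)} = \frac{102}{-97 + \frac{1}{136 + g}}$ ($L{\left(g \right)} = \frac{\left(-42 - -288 - 6 \left(-6\right)^{2}\right) + 72}{\frac{1}{g + 136} - 97} = \frac{\left(-42 + 288 - 216\right) + 72}{\frac{1}{136 + g} - 97} = \frac{\left(-42 + 288 - 216\right) + 72}{-97 + \frac{1}{136 + g}} = \frac{30 + 72}{-97 + \frac{1}{136 + g}} = \frac{102}{-97 + \frac{1}{136 + g}}$)
$\frac{6284}{L{\left(303 \right)}} = \frac{6284}{102 \frac{1}{13191 + 97 \cdot 303} \left(-136 - 303\right)} = \frac{6284}{102 \frac{1}{13191 + 29391} \left(-136 - 303\right)} = \frac{6284}{102 \cdot \frac{1}{42582} \left(-439\right)} = \frac{6284}{- \frac{7463}{7097}} = 6284 \left(- \frac{7097}{7463}\right) = - \frac{44597548}{7463}$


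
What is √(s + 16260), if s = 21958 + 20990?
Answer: 2*√14802 ≈ 243.33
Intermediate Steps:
s = 42948
√(s + 16260) = √(42948 + 16260) = √59208 = 2*√14802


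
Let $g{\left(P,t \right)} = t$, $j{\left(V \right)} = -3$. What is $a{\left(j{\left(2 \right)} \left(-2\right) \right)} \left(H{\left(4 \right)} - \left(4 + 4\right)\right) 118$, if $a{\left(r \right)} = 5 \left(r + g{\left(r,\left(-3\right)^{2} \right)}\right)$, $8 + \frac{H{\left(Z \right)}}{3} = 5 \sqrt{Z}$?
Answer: $-17700$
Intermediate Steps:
$H{\left(Z \right)} = -24 + 15 \sqrt{Z}$ ($H{\left(Z \right)} = -24 + 3 \cdot 5 \sqrt{Z} = -24 + 15 \sqrt{Z}$)
$a{\left(r \right)} = 45 + 5 r$ ($a{\left(r \right)} = 5 \left(r + \left(-3\right)^{2}\right) = 5 \left(r + 9\right) = 5 \left(9 + r\right) = 45 + 5 r$)
$a{\left(j{\left(2 \right)} \left(-2\right) \right)} \left(H{\left(4 \right)} - \left(4 + 4\right)\right) 118 = \left(45 + 5 \left(\left(-3\right) \left(-2\right)\right)\right) \left(\left(-24 + 15 \sqrt{4}\right) - \left(4 + 4\right)\right) 118 = \left(45 + 5 \cdot 6\right) \left(\left(-24 + 15 \cdot 2\right) - 8\right) 118 = \left(45 + 30\right) \left(\left(-24 + 30\right) - 8\right) 118 = 75 \left(6 - 8\right) 118 = 75 \left(\left(-2\right) 118\right) = 75 \left(-236\right) = -17700$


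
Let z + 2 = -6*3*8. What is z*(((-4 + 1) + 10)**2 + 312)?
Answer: -52706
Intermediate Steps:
z = -146 (z = -2 - 6*3*8 = -2 - 18*8 = -2 - 144 = -146)
z*(((-4 + 1) + 10)**2 + 312) = -146*(((-4 + 1) + 10)**2 + 312) = -146*((-3 + 10)**2 + 312) = -146*(7**2 + 312) = -146*(49 + 312) = -146*361 = -52706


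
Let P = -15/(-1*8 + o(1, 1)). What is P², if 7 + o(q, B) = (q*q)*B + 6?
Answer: 225/64 ≈ 3.5156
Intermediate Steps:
o(q, B) = -1 + B*q² (o(q, B) = -7 + ((q*q)*B + 6) = -7 + (q²*B + 6) = -7 + (B*q² + 6) = -7 + (6 + B*q²) = -1 + B*q²)
P = 15/8 (P = -15/(-1*8 + (-1 + 1*1²)) = -15/(-8 + (-1 + 1*1)) = -15/(-8 + (-1 + 1)) = -15/(-8 + 0) = -15/(-8) = -15*(-⅛) = 15/8 ≈ 1.8750)
P² = (15/8)² = 225/64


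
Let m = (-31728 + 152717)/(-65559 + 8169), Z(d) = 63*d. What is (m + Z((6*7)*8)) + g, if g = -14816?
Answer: 364420291/57390 ≈ 6349.9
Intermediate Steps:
m = -120989/57390 (m = 120989/(-57390) = 120989*(-1/57390) = -120989/57390 ≈ -2.1082)
(m + Z((6*7)*8)) + g = (-120989/57390 + 63*((6*7)*8)) - 14816 = (-120989/57390 + 63*(42*8)) - 14816 = (-120989/57390 + 63*336) - 14816 = (-120989/57390 + 21168) - 14816 = 1214710531/57390 - 14816 = 364420291/57390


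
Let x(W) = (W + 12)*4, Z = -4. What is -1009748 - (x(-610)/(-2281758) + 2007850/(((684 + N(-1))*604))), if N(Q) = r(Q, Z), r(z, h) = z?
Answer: -237619637109735083/235324547814 ≈ -1.0098e+6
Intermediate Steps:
N(Q) = Q
x(W) = 48 + 4*W (x(W) = (12 + W)*4 = 48 + 4*W)
-1009748 - (x(-610)/(-2281758) + 2007850/(((684 + N(-1))*604))) = -1009748 - ((48 + 4*(-610))/(-2281758) + 2007850/(((684 - 1)*604))) = -1009748 - ((48 - 2440)*(-1/2281758) + 2007850/((683*604))) = -1009748 - (-2392*(-1/2281758) + 2007850/412532) = -1009748 - (1196/1140879 + 2007850*(1/412532)) = -1009748 - (1196/1140879 + 1003925/206266) = -1009748 - 1*1145603644211/235324547814 = -1009748 - 1145603644211/235324547814 = -237619637109735083/235324547814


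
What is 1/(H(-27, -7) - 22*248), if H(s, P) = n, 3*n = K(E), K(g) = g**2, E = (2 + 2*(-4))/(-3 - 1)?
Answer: -4/21821 ≈ -0.00018331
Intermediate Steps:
E = 3/2 (E = (2 - 8)/(-4) = -6*(-1/4) = 3/2 ≈ 1.5000)
n = 3/4 (n = (3/2)**2/3 = (1/3)*(9/4) = 3/4 ≈ 0.75000)
H(s, P) = 3/4
1/(H(-27, -7) - 22*248) = 1/(3/4 - 22*248) = 1/(3/4 - 5456) = 1/(-21821/4) = -4/21821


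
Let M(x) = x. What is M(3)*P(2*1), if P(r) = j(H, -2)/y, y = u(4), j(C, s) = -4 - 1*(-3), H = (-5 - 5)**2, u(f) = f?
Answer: -3/4 ≈ -0.75000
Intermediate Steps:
H = 100 (H = (-10)**2 = 100)
j(C, s) = -1 (j(C, s) = -4 + 3 = -1)
y = 4
P(r) = -1/4
M(3)*P(2*1) = 3*(-1/4) = -3/4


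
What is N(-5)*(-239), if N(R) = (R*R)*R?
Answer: 29875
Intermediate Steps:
N(R) = R**3 (N(R) = R**2*R = R**3)
N(-5)*(-239) = (-5)**3*(-239) = -125*(-239) = 29875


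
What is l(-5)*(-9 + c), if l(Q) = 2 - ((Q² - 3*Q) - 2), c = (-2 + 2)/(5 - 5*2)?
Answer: 324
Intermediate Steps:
c = 0 (c = 0/(5 - 10) = 0/(-5) = 0*(-⅕) = 0)
l(Q) = 4 - Q² + 3*Q (l(Q) = 2 - (-2 + Q² - 3*Q) = 2 + (2 - Q² + 3*Q) = 4 - Q² + 3*Q)
l(-5)*(-9 + c) = (4 - 1*(-5)² + 3*(-5))*(-9 + 0) = (4 - 1*25 - 15)*(-9) = (4 - 25 - 15)*(-9) = -36*(-9) = 324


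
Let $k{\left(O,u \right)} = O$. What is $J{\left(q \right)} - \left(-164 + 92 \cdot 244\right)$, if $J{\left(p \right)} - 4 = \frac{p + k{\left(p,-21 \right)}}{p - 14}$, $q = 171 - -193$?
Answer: $- \frac{556948}{25} \approx -22278.0$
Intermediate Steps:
$q = 364$ ($q = 171 + 193 = 364$)
$J{\left(p \right)} = 4 + \frac{2 p}{-14 + p}$ ($J{\left(p \right)} = 4 + \frac{p + p}{p - 14} = 4 + \frac{2 p}{-14 + p}$)
$J{\left(q \right)} - \left(-164 + 92 \cdot 244\right) = \frac{2 \left(-28 + 3 \cdot 364\right)}{-14 + 364} - \left(-164 + 92 \cdot 244\right) = \frac{2 \left(-28 + 1092\right)}{350} - \left(-164 + 22448\right) = 2 \cdot \frac{1}{350} \cdot 1064 - 22284 = \frac{152}{25} - 22284 = - \frac{556948}{25}$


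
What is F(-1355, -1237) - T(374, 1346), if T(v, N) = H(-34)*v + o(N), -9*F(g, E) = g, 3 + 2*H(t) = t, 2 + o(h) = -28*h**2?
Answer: 456616076/9 ≈ 5.0735e+7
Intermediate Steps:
o(h) = -2 - 28*h**2
H(t) = -3/2 + t/2
F(g, E) = -g/9
T(v, N) = -2 - 28*N**2 - 37*v/2 (T(v, N) = (-3/2 + (1/2)*(-34))*v + (-2 - 28*N**2) = (-3/2 - 17)*v + (-2 - 28*N**2) = -37*v/2 + (-2 - 28*N**2) = -2 - 28*N**2 - 37*v/2)
F(-1355, -1237) - T(374, 1346) = -1/9*(-1355) - (-2 - 28*1346**2 - 37/2*374) = 1355/9 - (-2 - 28*1811716 - 6919) = 1355/9 - (-2 - 50728048 - 6919) = 1355/9 - 1*(-50734969) = 1355/9 + 50734969 = 456616076/9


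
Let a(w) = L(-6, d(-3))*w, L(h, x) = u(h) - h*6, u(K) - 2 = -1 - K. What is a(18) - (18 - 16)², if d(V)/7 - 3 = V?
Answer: 770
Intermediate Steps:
d(V) = 21 + 7*V
u(K) = 1 - K (u(K) = 2 + (-1 - K) = 1 - K)
L(h, x) = 1 - 7*h (L(h, x) = (1 - h) - h*6 = (1 - h) - 6*h = 1 - 7*h)
a(w) = 43*w (a(w) = (1 - 7*(-6))*w = (1 + 42)*w = 43*w)
a(18) - (18 - 16)² = 43*18 - (18 - 16)² = 774 - 1*2² = 774 - 1*4 = 774 - 4 = 770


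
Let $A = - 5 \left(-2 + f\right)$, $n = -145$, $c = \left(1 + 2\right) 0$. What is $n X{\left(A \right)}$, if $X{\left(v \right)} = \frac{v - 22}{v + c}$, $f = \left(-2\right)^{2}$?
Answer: $-464$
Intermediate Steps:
$f = 4$
$c = 0$ ($c = 3 \cdot 0 = 0$)
$A = -10$ ($A = - 5 \left(-2 + 4\right) = \left(-5\right) 2 = -10$)
$X{\left(v \right)} = \frac{-22 + v}{v}$ ($X{\left(v \right)} = \frac{v - 22}{v + 0} = \frac{-22 + v}{v}$)
$n X{\left(A \right)} = - 145 \frac{-22 - 10}{-10} = - 145 \left(\left(- \frac{1}{10}\right) \left(-32\right)\right) = \left(-145\right) \frac{16}{5} = -464$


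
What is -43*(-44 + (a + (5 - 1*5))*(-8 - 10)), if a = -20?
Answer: -13588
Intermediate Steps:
-43*(-44 + (a + (5 - 1*5))*(-8 - 10)) = -43*(-44 + (-20 + (5 - 1*5))*(-8 - 10)) = -43*(-44 + (-20 + (5 - 5))*(-18)) = -43*(-44 + (-20 + 0)*(-18)) = -43*(-44 - 20*(-18)) = -43*(-44 + 360) = -43*316 = -13588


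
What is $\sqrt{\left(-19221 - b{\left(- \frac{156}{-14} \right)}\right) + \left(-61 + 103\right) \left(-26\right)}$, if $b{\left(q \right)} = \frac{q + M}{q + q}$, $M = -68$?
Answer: $\frac{i \sqrt{123568770}}{78} \approx 142.51 i$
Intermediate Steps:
$b{\left(q \right)} = \frac{-68 + q}{2 q}$ ($b{\left(q \right)} = \frac{q - 68}{q + q} = \frac{-68 + q}{2 q}$)
$\sqrt{\left(-19221 - b{\left(- \frac{156}{-14} \right)}\right) + \left(-61 + 103\right) \left(-26\right)} = \sqrt{\left(-19221 - \frac{-68 - \frac{156}{-14}}{2 \left(- \frac{156}{-14}\right)}\right) + \left(-61 + 103\right) \left(-26\right)} = \sqrt{\left(-19221 - \frac{-68 - - \frac{78}{7}}{2 \left(\left(-156\right) \left(- \frac{1}{14}\right)\right)}\right) + 42 \left(-26\right)} = \sqrt{\left(-19221 - \frac{-68 + \frac{78}{7}}{2 \cdot \frac{78}{7}}\right) - 1092} = \sqrt{\left(-19221 - \frac{1}{2} \cdot \frac{7}{78} \left(- \frac{398}{7}\right)\right) - 1092} = \sqrt{\left(-19221 - - \frac{199}{78}\right) - 1092} = \sqrt{\left(-19221 + \frac{199}{78}\right) - 1092} = \sqrt{- \frac{1499039}{78} - 1092} = \sqrt{- \frac{1584215}{78}} = \frac{i \sqrt{123568770}}{78}$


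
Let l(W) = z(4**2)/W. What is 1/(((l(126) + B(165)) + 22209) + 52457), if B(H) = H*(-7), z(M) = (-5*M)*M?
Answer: 63/4630553 ≈ 1.3605e-5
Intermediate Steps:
z(M) = -5*M**2
B(H) = -7*H
l(W) = -1280/W (l(W) = (-5*(4**2)**2)/W = (-5*16**2)/W = (-5*256)/W = -1280/W)
1/(((l(126) + B(165)) + 22209) + 52457) = 1/(((-1280/126 - 7*165) + 22209) + 52457) = 1/(((-1280*1/126 - 1155) + 22209) + 52457) = 1/(((-640/63 - 1155) + 22209) + 52457) = 1/((-73405/63 + 22209) + 52457) = 1/(1325762/63 + 52457) = 1/(4630553/63) = 63/4630553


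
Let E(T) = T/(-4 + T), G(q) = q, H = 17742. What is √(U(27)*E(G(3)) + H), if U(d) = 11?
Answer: √17709 ≈ 133.08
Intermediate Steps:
E(T) = T/(-4 + T)
√(U(27)*E(G(3)) + H) = √(11*(3/(-4 + 3)) + 17742) = √(11*(3/(-1)) + 17742) = √(11*(3*(-1)) + 17742) = √(11*(-3) + 17742) = √(-33 + 17742) = √17709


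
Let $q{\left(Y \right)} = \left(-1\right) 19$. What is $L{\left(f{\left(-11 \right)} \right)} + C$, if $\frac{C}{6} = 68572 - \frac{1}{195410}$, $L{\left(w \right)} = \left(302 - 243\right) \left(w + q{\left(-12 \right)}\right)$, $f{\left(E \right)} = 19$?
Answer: $\frac{40198963557}{97705} \approx 4.1143 \cdot 10^{5}$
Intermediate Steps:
$q{\left(Y \right)} = -19$
$L{\left(w \right)} = -1121 + 59 w$ ($L{\left(w \right)} = \left(302 - 243\right) \left(w - 19\right) = \left(302 - 243\right) \left(-19 + w\right) = 59 \left(-19 + w\right) = -1121 + 59 w$)
$C = \frac{40198963557}{97705}$ ($C = 6 \left(68572 - \frac{1}{195410}\right) = 6 \cdot \frac{13399654519}{195410} = \frac{40198963557}{97705} \approx 4.1143 \cdot 10^{5}$)
$L{\left(f{\left(-11 \right)} \right)} + C = \left(-1121 + 59 \cdot 19\right) + \frac{40198963557}{97705} = \left(-1121 + 1121\right) + \frac{40198963557}{97705} = 0 + \frac{40198963557}{97705} = \frac{40198963557}{97705}$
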